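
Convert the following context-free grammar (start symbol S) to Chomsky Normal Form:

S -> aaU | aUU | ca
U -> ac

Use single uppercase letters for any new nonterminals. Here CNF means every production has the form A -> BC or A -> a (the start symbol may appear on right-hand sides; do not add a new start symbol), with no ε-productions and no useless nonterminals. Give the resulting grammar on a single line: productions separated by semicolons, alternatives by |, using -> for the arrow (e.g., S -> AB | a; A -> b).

S -> AC | AD | BA; A -> a; B -> c; C -> AU; D -> UU; U -> AB

No ε-productions.
No unit productions to eliminate.
TERM: introduce A -> a, B -> c and substitute in every rule of length ≥2.
BIN: S -> AAU becomes S -> AC, C -> AU; S -> AUU becomes S -> AD, D -> UU.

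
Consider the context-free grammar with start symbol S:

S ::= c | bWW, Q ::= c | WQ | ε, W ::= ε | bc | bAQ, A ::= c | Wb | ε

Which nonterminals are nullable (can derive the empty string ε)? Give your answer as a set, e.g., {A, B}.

Directly nullable (have an ε-rule): {A, Q, W}.
Not nullable: S — each has a terminal in every rule's right-hand side or depends on a non-nullable symbol.

{A, Q, W}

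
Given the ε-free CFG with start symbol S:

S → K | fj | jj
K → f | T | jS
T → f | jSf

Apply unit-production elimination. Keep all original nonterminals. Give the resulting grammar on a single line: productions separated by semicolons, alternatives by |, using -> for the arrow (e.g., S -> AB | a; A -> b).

Unit productions: K->T, S->K.
Unit pairs (A ⇒* B via units): (K,T), (S,K), (S,T).
S: inherits non-unit rules of {K, S, T} → f | fj | jS | jSf | jj.
K: inherits non-unit rules of {K, T} → f | jS | jSf.
T: inherits non-unit rules of {T} → f | jSf.

S -> f | fj | jS | jj | jSf; K -> f | jS | jSf; T -> f | jSf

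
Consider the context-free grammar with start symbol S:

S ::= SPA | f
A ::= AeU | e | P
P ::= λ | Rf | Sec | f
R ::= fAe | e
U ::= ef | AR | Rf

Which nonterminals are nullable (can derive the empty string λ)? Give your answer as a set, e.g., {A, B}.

{A, P}

Directly nullable (have an ε-rule): {P}.
A is nullable via A -> P (every symbol on the right is already known nullable).
Not nullable: R, S, U — each has a terminal in every rule's right-hand side or depends on a non-nullable symbol.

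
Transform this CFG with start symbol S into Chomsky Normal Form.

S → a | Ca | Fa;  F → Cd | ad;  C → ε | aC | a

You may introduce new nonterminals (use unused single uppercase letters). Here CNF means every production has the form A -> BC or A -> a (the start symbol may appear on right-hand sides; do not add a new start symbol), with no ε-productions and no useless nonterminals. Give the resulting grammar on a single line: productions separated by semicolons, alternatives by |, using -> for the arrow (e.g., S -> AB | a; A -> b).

Nullable: {C}; after ε-elimination: S -> a | Ca | Fa; C -> a | aC; F -> d | Cd | ad.
No unit productions to eliminate.
TERM: introduce A -> a, B -> d and substitute in every rule of length ≥2.

S -> a | CA | FA; A -> a; B -> d; C -> a | AC; F -> d | AB | CB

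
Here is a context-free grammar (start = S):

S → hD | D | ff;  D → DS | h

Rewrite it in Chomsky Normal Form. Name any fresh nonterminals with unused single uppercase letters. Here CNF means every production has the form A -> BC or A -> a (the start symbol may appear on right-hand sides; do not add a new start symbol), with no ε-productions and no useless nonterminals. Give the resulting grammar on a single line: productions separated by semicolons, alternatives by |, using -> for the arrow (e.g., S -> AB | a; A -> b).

No ε-productions.
After unit-elimination: S -> h | DS | ff | hD; D -> h | DS.
TERM: introduce A -> f, B -> h and substitute in every rule of length ≥2.

S -> h | AA | BD | DS; A -> f; B -> h; D -> h | DS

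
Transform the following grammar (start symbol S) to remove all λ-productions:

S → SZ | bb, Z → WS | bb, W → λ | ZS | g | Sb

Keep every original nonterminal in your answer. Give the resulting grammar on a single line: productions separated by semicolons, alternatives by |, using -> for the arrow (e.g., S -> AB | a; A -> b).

S -> SZ | bb; W -> g | Sb | ZS; Z -> S | WS | bb

Nullable set: {W}.
Drop W -> λ.
Z -> WS: W nullable, giving S | WS.
Unchanged (no nullable symbols): S -> SZ; S -> bb; W -> Sb; W -> ZS; W -> g; Z -> bb.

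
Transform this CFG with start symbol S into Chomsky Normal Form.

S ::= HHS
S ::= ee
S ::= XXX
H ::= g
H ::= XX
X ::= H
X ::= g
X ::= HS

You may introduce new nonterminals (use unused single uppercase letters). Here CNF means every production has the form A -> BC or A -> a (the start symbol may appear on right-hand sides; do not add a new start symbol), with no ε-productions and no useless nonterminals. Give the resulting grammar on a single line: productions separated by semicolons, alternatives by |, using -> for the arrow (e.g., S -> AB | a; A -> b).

No ε-productions.
After unit-elimination: S -> ee | HHS | XXX; H -> g | XX; X -> g | HS | XX.
TERM: introduce A -> e and substitute in every rule of length ≥2.
BIN: S -> HHS becomes S -> HB, B -> HS; S -> XXX becomes S -> XC, C -> XX.

S -> AA | HB | XC; A -> e; B -> HS; C -> XX; H -> g | XX; X -> g | HS | XX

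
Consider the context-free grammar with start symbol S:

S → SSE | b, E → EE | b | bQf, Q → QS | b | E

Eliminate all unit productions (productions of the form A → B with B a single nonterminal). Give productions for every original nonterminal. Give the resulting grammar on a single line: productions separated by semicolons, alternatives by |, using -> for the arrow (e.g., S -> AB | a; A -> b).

Unit productions: Q->E.
Unit pairs (A ⇒* B via units): (Q,E).
S: inherits non-unit rules of {S} → SSE | b.
E: inherits non-unit rules of {E} → EE | b | bQf.
Q: inherits non-unit rules of {E, Q} → EE | QS | b | bQf.

S -> b | SSE; E -> b | EE | bQf; Q -> b | EE | QS | bQf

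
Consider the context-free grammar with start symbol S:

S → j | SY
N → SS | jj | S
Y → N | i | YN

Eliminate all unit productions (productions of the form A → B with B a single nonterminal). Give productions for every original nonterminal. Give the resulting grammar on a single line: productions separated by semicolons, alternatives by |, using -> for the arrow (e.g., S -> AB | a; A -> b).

Unit productions: N->S, Y->N.
Unit pairs (A ⇒* B via units): (N,S), (Y,N), (Y,S).
S: inherits non-unit rules of {S} → SY | j.
N: inherits non-unit rules of {N, S} → SS | SY | j | jj.
Y: inherits non-unit rules of {N, S, Y} → SS | SY | YN | i | j | jj.

S -> j | SY; N -> j | SS | SY | jj; Y -> i | j | SS | SY | YN | jj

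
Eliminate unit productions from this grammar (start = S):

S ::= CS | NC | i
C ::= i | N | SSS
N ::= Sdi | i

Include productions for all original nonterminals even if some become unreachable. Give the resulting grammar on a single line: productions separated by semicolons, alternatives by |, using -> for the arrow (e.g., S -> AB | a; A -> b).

S -> i | CS | NC; C -> i | SSS | Sdi; N -> i | Sdi

Unit productions: C->N.
Unit pairs (A ⇒* B via units): (C,N).
S: inherits non-unit rules of {S} → CS | NC | i.
C: inherits non-unit rules of {C, N} → SSS | Sdi | i.
N: inherits non-unit rules of {N} → Sdi | i.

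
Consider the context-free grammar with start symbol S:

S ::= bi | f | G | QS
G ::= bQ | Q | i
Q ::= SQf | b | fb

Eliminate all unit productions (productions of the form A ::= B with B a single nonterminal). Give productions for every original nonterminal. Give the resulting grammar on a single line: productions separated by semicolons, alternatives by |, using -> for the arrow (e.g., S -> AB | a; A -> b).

Unit productions: G->Q, S->G.
Unit pairs (A ⇒* B via units): (G,Q), (S,G), (S,Q).
S: inherits non-unit rules of {G, Q, S} → QS | SQf | b | bQ | bi | f | fb | i.
G: inherits non-unit rules of {G, Q} → SQf | b | bQ | fb | i.
Q: inherits non-unit rules of {Q} → SQf | b | fb.

S -> b | f | i | QS | bQ | bi | fb | SQf; G -> b | i | bQ | fb | SQf; Q -> b | fb | SQf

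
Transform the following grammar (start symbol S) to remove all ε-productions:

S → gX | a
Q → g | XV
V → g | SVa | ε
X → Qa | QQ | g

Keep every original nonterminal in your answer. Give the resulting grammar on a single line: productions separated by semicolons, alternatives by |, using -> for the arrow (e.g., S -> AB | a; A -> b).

S -> a | gX; Q -> X | g | XV; V -> g | Sa | SVa; X -> g | QQ | Qa

Nullable set: {V}.
Q -> XV: V nullable, giving X | XV.
Drop V -> ε.
V -> SVa: V nullable, giving SVa | Sa.
Unchanged (no nullable symbols): S -> a; S -> gX; Q -> g; V -> g; X -> QQ; X -> Qa; X -> g.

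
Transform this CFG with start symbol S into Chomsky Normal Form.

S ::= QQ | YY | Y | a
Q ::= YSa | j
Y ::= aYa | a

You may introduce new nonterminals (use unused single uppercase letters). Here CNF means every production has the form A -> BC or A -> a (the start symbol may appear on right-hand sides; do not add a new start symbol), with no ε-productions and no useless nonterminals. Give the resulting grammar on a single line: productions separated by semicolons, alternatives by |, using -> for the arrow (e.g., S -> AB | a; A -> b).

No ε-productions.
After unit-elimination: S -> a | QQ | YY | aYa; Q -> j | YSa; Y -> a | aYa.
TERM: introduce A -> a and substitute in every rule of length ≥2.
BIN: Q -> YSA becomes Q -> YB, B -> SA; S -> AYA becomes S -> AC, C -> YA; Y -> AYA becomes Y -> AD, D -> YA.

S -> a | AC | QQ | YY; A -> a; B -> SA; C -> YA; D -> YA; Q -> j | YB; Y -> a | AD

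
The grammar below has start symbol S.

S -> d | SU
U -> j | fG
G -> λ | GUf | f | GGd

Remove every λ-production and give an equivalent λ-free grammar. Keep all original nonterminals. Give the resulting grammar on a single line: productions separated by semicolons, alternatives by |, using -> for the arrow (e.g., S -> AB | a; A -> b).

S -> d | SU; G -> d | f | Gd | Uf | GGd | GUf; U -> f | j | fG

Nullable set: {G}.
Drop G -> λ.
G -> GGd: G, G nullable, giving GGd | Gd | d.
G -> GUf: G nullable, giving GUf | Uf.
U -> fG: G nullable, giving f | fG.
Unchanged (no nullable symbols): S -> SU; S -> d; G -> f; U -> j.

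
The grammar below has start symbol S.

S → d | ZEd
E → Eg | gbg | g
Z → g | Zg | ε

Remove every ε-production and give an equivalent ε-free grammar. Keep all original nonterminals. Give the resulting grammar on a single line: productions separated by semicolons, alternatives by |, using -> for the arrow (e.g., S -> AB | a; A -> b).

Nullable set: {Z}.
S -> ZEd: Z nullable, giving Ed | ZEd.
Drop Z -> ε.
Z -> Zg: Z nullable, giving Zg | g.
Unchanged (no nullable symbols): S -> d; E -> Eg; E -> g; E -> gbg; Z -> g.

S -> d | Ed | ZEd; E -> g | Eg | gbg; Z -> g | Zg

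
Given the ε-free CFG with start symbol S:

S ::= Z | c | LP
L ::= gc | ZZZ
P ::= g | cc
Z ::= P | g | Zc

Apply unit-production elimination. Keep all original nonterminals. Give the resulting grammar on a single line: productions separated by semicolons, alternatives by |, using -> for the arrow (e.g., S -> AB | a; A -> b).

Unit productions: S->Z, Z->P.
Unit pairs (A ⇒* B via units): (S,P), (S,Z), (Z,P).
S: inherits non-unit rules of {P, S, Z} → LP | Zc | c | cc | g.
L: inherits non-unit rules of {L} → ZZZ | gc.
P: inherits non-unit rules of {P} → cc | g.
Z: inherits non-unit rules of {P, Z} → Zc | cc | g.

S -> c | g | LP | Zc | cc; L -> gc | ZZZ; P -> g | cc; Z -> g | Zc | cc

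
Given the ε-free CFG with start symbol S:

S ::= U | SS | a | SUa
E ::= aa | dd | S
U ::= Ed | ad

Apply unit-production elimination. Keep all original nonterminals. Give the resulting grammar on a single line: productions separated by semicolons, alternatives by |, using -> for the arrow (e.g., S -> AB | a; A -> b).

S -> a | Ed | SS | ad | SUa; E -> a | Ed | SS | aa | ad | dd | SUa; U -> Ed | ad

Unit productions: E->S, S->U.
Unit pairs (A ⇒* B via units): (E,S), (E,U), (S,U).
S: inherits non-unit rules of {S, U} → Ed | SS | SUa | a | ad.
E: inherits non-unit rules of {E, S, U} → Ed | SS | SUa | a | aa | ad | dd.
U: inherits non-unit rules of {U} → Ed | ad.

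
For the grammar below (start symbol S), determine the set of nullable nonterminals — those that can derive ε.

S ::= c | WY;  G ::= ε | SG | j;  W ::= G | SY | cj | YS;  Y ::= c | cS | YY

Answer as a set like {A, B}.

Directly nullable (have an ε-rule): {G}.
W is nullable via W -> G (every symbol on the right is already known nullable).
Not nullable: S, Y — each has a terminal in every rule's right-hand side or depends on a non-nullable symbol.

{G, W}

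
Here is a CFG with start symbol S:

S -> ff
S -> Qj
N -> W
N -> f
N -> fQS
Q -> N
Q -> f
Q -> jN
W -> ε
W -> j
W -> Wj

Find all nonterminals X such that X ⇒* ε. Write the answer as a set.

{N, Q, W}

Directly nullable (have an ε-rule): {W}.
N is nullable via N -> W (every symbol on the right is already known nullable).
Q is nullable via Q -> N (every symbol on the right is already known nullable).
Not nullable: S — each has a terminal in every rule's right-hand side or depends on a non-nullable symbol.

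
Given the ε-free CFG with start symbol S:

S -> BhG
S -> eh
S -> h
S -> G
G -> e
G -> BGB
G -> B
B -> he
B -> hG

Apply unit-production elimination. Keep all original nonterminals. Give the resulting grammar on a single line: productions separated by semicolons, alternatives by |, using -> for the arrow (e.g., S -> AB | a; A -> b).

Unit productions: G->B, S->G.
Unit pairs (A ⇒* B via units): (G,B), (S,B), (S,G).
S: inherits non-unit rules of {B, G, S} → BGB | BhG | e | eh | h | hG | he.
B: inherits non-unit rules of {B} → hG | he.
G: inherits non-unit rules of {B, G} → BGB | e | hG | he.

S -> e | h | eh | hG | he | BGB | BhG; B -> hG | he; G -> e | hG | he | BGB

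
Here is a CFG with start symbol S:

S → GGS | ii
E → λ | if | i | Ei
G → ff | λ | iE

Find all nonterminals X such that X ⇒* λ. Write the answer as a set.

{E, G}

Directly nullable (have an ε-rule): {E, G}.
Not nullable: S — each has a terminal in every rule's right-hand side or depends on a non-nullable symbol.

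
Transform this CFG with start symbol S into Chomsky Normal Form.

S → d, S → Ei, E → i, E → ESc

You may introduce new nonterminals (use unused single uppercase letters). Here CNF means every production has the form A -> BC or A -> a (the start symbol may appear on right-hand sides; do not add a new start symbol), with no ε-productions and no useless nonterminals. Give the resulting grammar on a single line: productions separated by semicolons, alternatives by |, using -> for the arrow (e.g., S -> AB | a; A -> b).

No ε-productions.
No unit productions to eliminate.
TERM: introduce A -> c, B -> i and substitute in every rule of length ≥2.
BIN: E -> ESA becomes E -> EC, C -> SA.

S -> d | EB; A -> c; B -> i; C -> SA; E -> i | EC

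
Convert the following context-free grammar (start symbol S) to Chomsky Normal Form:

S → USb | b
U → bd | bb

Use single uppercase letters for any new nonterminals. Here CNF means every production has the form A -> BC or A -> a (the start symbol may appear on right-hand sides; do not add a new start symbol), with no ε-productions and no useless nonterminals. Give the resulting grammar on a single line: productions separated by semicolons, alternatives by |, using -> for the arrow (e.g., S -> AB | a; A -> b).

S -> b | UC; A -> b; B -> d; C -> SA; U -> AA | AB

No ε-productions.
No unit productions to eliminate.
TERM: introduce A -> b, B -> d and substitute in every rule of length ≥2.
BIN: S -> USA becomes S -> UC, C -> SA.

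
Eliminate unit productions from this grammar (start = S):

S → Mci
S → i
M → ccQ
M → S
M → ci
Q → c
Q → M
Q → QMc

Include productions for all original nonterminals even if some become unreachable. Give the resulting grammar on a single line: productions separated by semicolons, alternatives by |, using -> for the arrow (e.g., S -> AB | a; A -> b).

Unit productions: M->S, Q->M.
Unit pairs (A ⇒* B via units): (M,S), (Q,M), (Q,S).
S: inherits non-unit rules of {S} → Mci | i.
M: inherits non-unit rules of {M, S} → Mci | ccQ | ci | i.
Q: inherits non-unit rules of {M, Q, S} → Mci | QMc | c | ccQ | ci | i.

S -> i | Mci; M -> i | ci | Mci | ccQ; Q -> c | i | ci | Mci | QMc | ccQ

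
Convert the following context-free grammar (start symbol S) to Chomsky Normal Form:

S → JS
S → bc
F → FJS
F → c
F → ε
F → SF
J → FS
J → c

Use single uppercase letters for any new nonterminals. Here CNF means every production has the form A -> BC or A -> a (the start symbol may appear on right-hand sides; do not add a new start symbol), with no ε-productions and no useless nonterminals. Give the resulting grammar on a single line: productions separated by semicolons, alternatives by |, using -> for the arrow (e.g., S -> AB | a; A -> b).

S -> AB | JS; A -> b; B -> c; C -> JS; F -> c | AB | FC | JS | SF; J -> c | AB | FS | JS

Nullable: {F}; after ε-elimination: S -> JS | bc; F -> S | c | JS | SF | FJS; J -> S | c | FS.
After unit-elimination: S -> JS | bc; F -> c | JS | SF | bc | FJS; J -> c | FS | JS | bc.
TERM: introduce A -> b, B -> c and substitute in every rule of length ≥2.
BIN: F -> FJS becomes F -> FC, C -> JS.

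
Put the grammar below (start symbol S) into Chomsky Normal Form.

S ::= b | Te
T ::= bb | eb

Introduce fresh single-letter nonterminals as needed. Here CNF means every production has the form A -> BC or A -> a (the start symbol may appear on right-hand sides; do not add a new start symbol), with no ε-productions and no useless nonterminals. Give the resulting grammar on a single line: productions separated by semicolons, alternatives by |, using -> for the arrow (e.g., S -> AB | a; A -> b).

S -> b | TA; A -> e; B -> b; T -> AB | BB

No ε-productions.
No unit productions to eliminate.
TERM: introduce B -> b, A -> e and substitute in every rule of length ≥2.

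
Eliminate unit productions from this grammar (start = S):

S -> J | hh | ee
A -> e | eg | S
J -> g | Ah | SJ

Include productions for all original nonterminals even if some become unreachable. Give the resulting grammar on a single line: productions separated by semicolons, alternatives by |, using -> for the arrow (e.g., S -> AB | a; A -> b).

S -> g | Ah | SJ | ee | hh; A -> e | g | Ah | SJ | ee | eg | hh; J -> g | Ah | SJ

Unit productions: A->S, S->J.
Unit pairs (A ⇒* B via units): (A,J), (A,S), (S,J).
S: inherits non-unit rules of {J, S} → Ah | SJ | ee | g | hh.
A: inherits non-unit rules of {A, J, S} → Ah | SJ | e | ee | eg | g | hh.
J: inherits non-unit rules of {J} → Ah | SJ | g.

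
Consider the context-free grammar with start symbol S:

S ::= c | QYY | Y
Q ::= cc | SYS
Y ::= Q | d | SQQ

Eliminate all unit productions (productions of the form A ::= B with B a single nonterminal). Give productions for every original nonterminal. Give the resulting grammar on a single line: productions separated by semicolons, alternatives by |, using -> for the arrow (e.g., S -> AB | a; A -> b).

Unit productions: S->Y, Y->Q.
Unit pairs (A ⇒* B via units): (S,Q), (S,Y), (Y,Q).
S: inherits non-unit rules of {Q, S, Y} → QYY | SQQ | SYS | c | cc | d.
Q: inherits non-unit rules of {Q} → SYS | cc.
Y: inherits non-unit rules of {Q, Y} → SQQ | SYS | cc | d.

S -> c | d | cc | QYY | SQQ | SYS; Q -> cc | SYS; Y -> d | cc | SQQ | SYS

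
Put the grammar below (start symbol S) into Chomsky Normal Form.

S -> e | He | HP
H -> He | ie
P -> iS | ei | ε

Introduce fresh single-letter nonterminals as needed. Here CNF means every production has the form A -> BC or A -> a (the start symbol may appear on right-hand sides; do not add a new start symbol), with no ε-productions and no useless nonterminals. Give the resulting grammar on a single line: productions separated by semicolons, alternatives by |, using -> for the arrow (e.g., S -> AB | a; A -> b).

S -> e | BA | HA | HP; A -> e; B -> i; H -> BA | HA; P -> AB | BS

Nullable: {P}; after ε-elimination: S -> H | e | HP | He; H -> He | ie; P -> ei | iS.
After unit-elimination: S -> e | HP | He | ie; H -> He | ie; P -> ei | iS.
TERM: introduce A -> e, B -> i and substitute in every rule of length ≥2.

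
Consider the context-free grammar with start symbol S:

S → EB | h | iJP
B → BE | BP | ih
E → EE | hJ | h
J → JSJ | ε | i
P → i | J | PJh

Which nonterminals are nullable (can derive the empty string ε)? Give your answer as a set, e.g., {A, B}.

{J, P}

Directly nullable (have an ε-rule): {J}.
P is nullable via P -> J (every symbol on the right is already known nullable).
Not nullable: B, E, S — each has a terminal in every rule's right-hand side or depends on a non-nullable symbol.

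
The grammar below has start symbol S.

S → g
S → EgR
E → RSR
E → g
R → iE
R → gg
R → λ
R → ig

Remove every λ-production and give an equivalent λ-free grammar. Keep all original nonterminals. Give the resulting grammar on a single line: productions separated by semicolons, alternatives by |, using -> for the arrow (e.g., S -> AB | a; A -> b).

Nullable set: {R}.
S -> EgR: R nullable, giving Eg | EgR.
E -> RSR: R, R nullable, giving RS | RSR | S | SR.
Drop R -> λ.
Unchanged (no nullable symbols): S -> g; E -> g; R -> gg; R -> iE; R -> ig.

S -> g | Eg | EgR; E -> S | g | RS | SR | RSR; R -> gg | iE | ig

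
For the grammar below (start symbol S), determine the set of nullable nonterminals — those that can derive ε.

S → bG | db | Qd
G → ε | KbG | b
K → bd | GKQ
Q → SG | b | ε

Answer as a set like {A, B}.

{G, Q}

Directly nullable (have an ε-rule): {G, Q}.
Not nullable: K, S — each has a terminal in every rule's right-hand side or depends on a non-nullable symbol.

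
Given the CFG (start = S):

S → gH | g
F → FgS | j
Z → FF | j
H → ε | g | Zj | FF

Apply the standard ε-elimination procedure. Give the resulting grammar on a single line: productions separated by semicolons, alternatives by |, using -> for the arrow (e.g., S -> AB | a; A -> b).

S -> g | gH; F -> j | FgS; H -> g | FF | Zj; Z -> j | FF

Nullable set: {H}.
S -> gH: H nullable, giving g | gH.
Drop H -> ε.
Unchanged (no nullable symbols): S -> g; F -> FgS; F -> j; H -> FF; H -> Zj; H -> g; Z -> FF; Z -> j.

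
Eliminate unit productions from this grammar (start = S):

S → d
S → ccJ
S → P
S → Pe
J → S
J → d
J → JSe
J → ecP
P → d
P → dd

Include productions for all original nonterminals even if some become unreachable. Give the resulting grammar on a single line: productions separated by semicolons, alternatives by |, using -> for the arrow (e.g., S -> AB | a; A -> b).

S -> d | Pe | dd | ccJ; J -> d | Pe | dd | JSe | ccJ | ecP; P -> d | dd

Unit productions: J->S, S->P.
Unit pairs (A ⇒* B via units): (J,P), (J,S), (S,P).
S: inherits non-unit rules of {P, S} → Pe | ccJ | d | dd.
J: inherits non-unit rules of {J, P, S} → JSe | Pe | ccJ | d | dd | ecP.
P: inherits non-unit rules of {P} → d | dd.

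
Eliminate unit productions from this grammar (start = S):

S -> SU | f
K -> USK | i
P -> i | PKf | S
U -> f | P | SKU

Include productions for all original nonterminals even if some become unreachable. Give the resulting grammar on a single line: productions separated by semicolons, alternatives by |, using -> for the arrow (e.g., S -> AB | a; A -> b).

S -> f | SU; K -> i | USK; P -> f | i | SU | PKf; U -> f | i | SU | PKf | SKU

Unit productions: P->S, U->P.
Unit pairs (A ⇒* B via units): (P,S), (U,P), (U,S).
S: inherits non-unit rules of {S} → SU | f.
K: inherits non-unit rules of {K} → USK | i.
P: inherits non-unit rules of {P, S} → PKf | SU | f | i.
U: inherits non-unit rules of {P, S, U} → PKf | SKU | SU | f | i.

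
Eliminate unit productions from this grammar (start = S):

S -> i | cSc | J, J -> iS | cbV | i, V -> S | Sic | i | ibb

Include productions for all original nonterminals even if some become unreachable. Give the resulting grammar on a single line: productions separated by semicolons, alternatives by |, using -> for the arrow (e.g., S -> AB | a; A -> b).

S -> i | iS | cSc | cbV; J -> i | iS | cbV; V -> i | iS | Sic | cSc | cbV | ibb

Unit productions: S->J, V->S.
Unit pairs (A ⇒* B via units): (S,J), (V,J), (V,S).
S: inherits non-unit rules of {J, S} → cSc | cbV | i | iS.
J: inherits non-unit rules of {J} → cbV | i | iS.
V: inherits non-unit rules of {J, S, V} → Sic | cSc | cbV | i | iS | ibb.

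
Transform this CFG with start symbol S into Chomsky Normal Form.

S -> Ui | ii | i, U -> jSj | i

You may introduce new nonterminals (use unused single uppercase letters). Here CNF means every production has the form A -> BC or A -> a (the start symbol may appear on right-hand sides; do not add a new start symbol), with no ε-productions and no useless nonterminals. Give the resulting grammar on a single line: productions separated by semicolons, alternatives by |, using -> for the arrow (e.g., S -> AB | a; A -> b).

No ε-productions.
No unit productions to eliminate.
TERM: introduce A -> i, B -> j and substitute in every rule of length ≥2.
BIN: U -> BSB becomes U -> BC, C -> SB.

S -> i | AA | UA; A -> i; B -> j; C -> SB; U -> i | BC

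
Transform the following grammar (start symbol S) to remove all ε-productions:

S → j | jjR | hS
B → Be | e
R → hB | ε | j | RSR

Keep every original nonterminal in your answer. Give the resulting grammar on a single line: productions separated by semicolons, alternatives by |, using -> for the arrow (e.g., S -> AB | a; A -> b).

Nullable set: {R}.
S -> jjR: R nullable, giving jj | jjR.
Drop R -> ε.
R -> RSR: R, R nullable, giving RS | RSR | S | SR.
Unchanged (no nullable symbols): S -> hS; S -> j; B -> Be; B -> e; R -> hB; R -> j.

S -> j | hS | jj | jjR; B -> e | Be; R -> S | j | RS | SR | hB | RSR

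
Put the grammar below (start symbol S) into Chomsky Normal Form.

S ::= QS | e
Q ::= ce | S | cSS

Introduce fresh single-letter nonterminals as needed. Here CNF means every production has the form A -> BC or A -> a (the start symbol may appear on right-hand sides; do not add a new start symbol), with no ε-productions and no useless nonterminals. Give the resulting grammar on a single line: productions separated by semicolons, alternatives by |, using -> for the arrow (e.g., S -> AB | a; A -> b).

No ε-productions.
After unit-elimination: S -> e | QS; Q -> e | QS | ce | cSS.
TERM: introduce A -> c, B -> e and substitute in every rule of length ≥2.
BIN: Q -> ASS becomes Q -> AC, C -> SS.

S -> e | QS; A -> c; B -> e; C -> SS; Q -> e | AB | AC | QS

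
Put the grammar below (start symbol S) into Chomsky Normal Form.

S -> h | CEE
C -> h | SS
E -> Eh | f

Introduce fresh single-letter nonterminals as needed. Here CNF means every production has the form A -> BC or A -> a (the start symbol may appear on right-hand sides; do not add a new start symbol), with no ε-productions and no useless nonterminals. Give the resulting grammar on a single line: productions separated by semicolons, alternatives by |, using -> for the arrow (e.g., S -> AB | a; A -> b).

No ε-productions.
No unit productions to eliminate.
TERM: introduce A -> h and substitute in every rule of length ≥2.
BIN: S -> CEE becomes S -> CB, B -> EE.

S -> h | CB; A -> h; B -> EE; C -> h | SS; E -> f | EA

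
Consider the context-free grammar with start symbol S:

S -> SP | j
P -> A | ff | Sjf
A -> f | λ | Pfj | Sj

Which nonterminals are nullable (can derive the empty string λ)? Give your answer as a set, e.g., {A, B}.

{A, P}

Directly nullable (have an ε-rule): {A}.
P is nullable via P -> A (every symbol on the right is already known nullable).
Not nullable: S — each has a terminal in every rule's right-hand side or depends on a non-nullable symbol.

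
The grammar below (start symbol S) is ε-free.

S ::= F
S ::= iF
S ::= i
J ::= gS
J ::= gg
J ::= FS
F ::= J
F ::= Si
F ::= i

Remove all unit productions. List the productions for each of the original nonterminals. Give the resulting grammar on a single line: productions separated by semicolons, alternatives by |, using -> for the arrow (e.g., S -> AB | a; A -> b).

S -> i | FS | Si | gS | gg | iF; F -> i | FS | Si | gS | gg; J -> FS | gS | gg

Unit productions: F->J, S->F.
Unit pairs (A ⇒* B via units): (F,J), (S,F), (S,J).
S: inherits non-unit rules of {F, J, S} → FS | Si | gS | gg | i | iF.
F: inherits non-unit rules of {F, J} → FS | Si | gS | gg | i.
J: inherits non-unit rules of {J} → FS | gS | gg.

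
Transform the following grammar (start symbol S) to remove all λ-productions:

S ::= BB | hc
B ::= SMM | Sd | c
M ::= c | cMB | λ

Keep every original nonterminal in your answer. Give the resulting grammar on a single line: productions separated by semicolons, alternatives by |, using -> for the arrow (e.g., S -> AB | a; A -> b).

Nullable set: {M}.
B -> SMM: M, M nullable, giving S | SM | SMM.
Drop M -> λ.
M -> cMB: M nullable, giving cB | cMB.
Unchanged (no nullable symbols): S -> BB; S -> hc; B -> Sd; B -> c; M -> c.

S -> BB | hc; B -> S | c | SM | Sd | SMM; M -> c | cB | cMB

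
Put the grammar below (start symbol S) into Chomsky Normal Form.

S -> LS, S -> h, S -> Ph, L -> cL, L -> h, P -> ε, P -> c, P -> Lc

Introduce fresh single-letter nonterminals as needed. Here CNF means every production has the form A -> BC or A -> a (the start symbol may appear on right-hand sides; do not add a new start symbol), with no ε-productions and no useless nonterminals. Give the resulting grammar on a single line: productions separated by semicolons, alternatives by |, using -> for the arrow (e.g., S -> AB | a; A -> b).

S -> h | LS | PB; A -> c; B -> h; L -> h | AL; P -> c | LA

Nullable: {P}; after ε-elimination: S -> h | LS | Ph; L -> h | cL; P -> c | Lc.
No unit productions to eliminate.
TERM: introduce A -> c, B -> h and substitute in every rule of length ≥2.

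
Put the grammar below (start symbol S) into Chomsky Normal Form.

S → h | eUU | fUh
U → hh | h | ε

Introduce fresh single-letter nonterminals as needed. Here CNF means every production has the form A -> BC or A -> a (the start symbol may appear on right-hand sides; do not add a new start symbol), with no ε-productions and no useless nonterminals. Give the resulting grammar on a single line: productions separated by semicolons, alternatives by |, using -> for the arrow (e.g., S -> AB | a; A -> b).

S -> e | h | AD | AU | BC | BE; A -> e; B -> f; C -> h; D -> UU; E -> UC; U -> h | CC

Nullable: {U}; after ε-elimination: S -> e | h | eU | fh | eUU | fUh; U -> h | hh.
No unit productions to eliminate.
TERM: introduce A -> e, B -> f, C -> h and substitute in every rule of length ≥2.
BIN: S -> AUU becomes S -> AD, D -> UU; S -> BUC becomes S -> BE, E -> UC.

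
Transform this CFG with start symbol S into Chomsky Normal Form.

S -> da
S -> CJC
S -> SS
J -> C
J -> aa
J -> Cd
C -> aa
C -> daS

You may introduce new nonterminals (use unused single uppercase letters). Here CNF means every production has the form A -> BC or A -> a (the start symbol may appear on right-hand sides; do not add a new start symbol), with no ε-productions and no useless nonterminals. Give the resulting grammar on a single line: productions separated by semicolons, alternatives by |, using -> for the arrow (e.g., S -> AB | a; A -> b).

S -> BA | CF | SS; A -> a; B -> d; C -> AA | BD; D -> AS; E -> AS; F -> JC; J -> AA | BE | CB

No ε-productions.
After unit-elimination: S -> SS | da | CJC; C -> aa | daS; J -> Cd | aa | daS.
TERM: introduce A -> a, B -> d and substitute in every rule of length ≥2.
BIN: C -> BAS becomes C -> BD, D -> AS; J -> BAS becomes J -> BE, E -> AS; S -> CJC becomes S -> CF, F -> JC.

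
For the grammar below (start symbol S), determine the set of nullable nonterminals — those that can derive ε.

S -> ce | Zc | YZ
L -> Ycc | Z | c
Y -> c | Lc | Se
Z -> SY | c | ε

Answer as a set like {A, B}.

{L, Z}

Directly nullable (have an ε-rule): {Z}.
L is nullable via L -> Z (every symbol on the right is already known nullable).
Not nullable: S, Y — each has a terminal in every rule's right-hand side or depends on a non-nullable symbol.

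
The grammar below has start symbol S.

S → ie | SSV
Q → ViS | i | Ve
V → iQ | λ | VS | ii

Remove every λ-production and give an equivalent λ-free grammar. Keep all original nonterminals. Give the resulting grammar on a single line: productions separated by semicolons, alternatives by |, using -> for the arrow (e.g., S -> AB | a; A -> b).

Nullable set: {V}.
S -> SSV: V nullable, giving SS | SSV.
Q -> Ve: V nullable, giving Ve | e.
Q -> ViS: V nullable, giving ViS | iS.
Drop V -> λ.
V -> VS: V nullable, giving S | VS.
Unchanged (no nullable symbols): S -> ie; Q -> i; V -> iQ; V -> ii.

S -> SS | ie | SSV; Q -> e | i | Ve | iS | ViS; V -> S | VS | iQ | ii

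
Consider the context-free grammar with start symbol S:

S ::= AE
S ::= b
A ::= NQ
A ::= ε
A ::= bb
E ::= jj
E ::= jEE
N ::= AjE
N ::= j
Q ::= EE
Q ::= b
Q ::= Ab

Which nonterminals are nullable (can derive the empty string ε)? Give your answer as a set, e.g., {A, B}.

{A}

Directly nullable (have an ε-rule): {A}.
Not nullable: E, N, Q, S — each has a terminal in every rule's right-hand side or depends on a non-nullable symbol.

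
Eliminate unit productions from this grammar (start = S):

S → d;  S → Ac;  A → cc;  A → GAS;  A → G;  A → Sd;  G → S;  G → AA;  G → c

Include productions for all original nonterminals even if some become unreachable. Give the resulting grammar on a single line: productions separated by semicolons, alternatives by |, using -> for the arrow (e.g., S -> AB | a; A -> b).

Unit productions: A->G, G->S.
Unit pairs (A ⇒* B via units): (A,G), (A,S), (G,S).
S: inherits non-unit rules of {S} → Ac | d.
A: inherits non-unit rules of {A, G, S} → AA | Ac | GAS | Sd | c | cc | d.
G: inherits non-unit rules of {G, S} → AA | Ac | c | d.

S -> d | Ac; A -> c | d | AA | Ac | Sd | cc | GAS; G -> c | d | AA | Ac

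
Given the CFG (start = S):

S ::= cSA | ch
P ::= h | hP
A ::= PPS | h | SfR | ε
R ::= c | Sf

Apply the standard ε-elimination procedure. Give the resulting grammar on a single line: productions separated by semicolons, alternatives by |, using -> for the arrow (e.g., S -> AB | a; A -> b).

S -> cS | ch | cSA; A -> h | PPS | SfR; P -> h | hP; R -> c | Sf

Nullable set: {A}.
S -> cSA: A nullable, giving cS | cSA.
Drop A -> ε.
Unchanged (no nullable symbols): S -> ch; A -> PPS; A -> SfR; A -> h; P -> h; P -> hP; R -> Sf; R -> c.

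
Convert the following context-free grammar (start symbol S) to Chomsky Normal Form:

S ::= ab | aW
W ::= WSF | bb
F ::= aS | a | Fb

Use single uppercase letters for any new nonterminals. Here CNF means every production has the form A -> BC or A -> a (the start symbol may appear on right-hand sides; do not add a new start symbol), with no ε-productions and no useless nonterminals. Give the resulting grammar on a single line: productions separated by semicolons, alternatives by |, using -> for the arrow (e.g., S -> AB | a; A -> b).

No ε-productions.
No unit productions to eliminate.
TERM: introduce B -> a, A -> b and substitute in every rule of length ≥2.
BIN: W -> WSF becomes W -> WC, C -> SF.

S -> BA | BW; A -> b; B -> a; C -> SF; F -> a | BS | FA; W -> AA | WC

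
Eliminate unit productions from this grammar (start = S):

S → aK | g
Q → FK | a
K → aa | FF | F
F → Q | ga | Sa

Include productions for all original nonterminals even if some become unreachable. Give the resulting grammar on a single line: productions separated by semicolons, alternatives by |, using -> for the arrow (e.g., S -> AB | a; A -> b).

S -> g | aK; F -> a | FK | Sa | ga; K -> a | FF | FK | Sa | aa | ga; Q -> a | FK

Unit productions: F->Q, K->F.
Unit pairs (A ⇒* B via units): (F,Q), (K,F), (K,Q).
S: inherits non-unit rules of {S} → aK | g.
F: inherits non-unit rules of {F, Q} → FK | Sa | a | ga.
K: inherits non-unit rules of {F, K, Q} → FF | FK | Sa | a | aa | ga.
Q: inherits non-unit rules of {Q} → FK | a.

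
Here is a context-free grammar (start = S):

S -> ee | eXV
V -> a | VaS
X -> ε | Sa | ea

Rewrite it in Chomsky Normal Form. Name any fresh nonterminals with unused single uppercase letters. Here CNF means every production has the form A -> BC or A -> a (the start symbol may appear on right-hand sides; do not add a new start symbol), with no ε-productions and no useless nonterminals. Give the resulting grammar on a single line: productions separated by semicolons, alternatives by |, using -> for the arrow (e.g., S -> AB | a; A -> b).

S -> AA | AC | AV; A -> e; B -> a; C -> XV; D -> BS; V -> a | VD; X -> AB | SB

Nullable: {X}; after ε-elimination: S -> eV | ee | eXV; V -> a | VaS; X -> Sa | ea.
No unit productions to eliminate.
TERM: introduce B -> a, A -> e and substitute in every rule of length ≥2.
BIN: S -> AXV becomes S -> AC, C -> XV; V -> VBS becomes V -> VD, D -> BS.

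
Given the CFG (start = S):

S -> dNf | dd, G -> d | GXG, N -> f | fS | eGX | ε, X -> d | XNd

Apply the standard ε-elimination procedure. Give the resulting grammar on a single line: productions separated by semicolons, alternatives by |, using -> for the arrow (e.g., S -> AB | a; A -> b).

Nullable set: {N}.
S -> dNf: N nullable, giving dNf | df.
Drop N -> ε.
X -> XNd: N nullable, giving XNd | Xd.
Unchanged (no nullable symbols): S -> dd; G -> GXG; G -> d; N -> eGX; N -> f; N -> fS; X -> d.

S -> dd | df | dNf; G -> d | GXG; N -> f | fS | eGX; X -> d | Xd | XNd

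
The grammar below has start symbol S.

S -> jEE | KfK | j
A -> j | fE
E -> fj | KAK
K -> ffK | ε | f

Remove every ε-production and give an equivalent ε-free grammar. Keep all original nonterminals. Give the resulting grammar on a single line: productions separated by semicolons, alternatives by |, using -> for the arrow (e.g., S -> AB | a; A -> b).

Nullable set: {K}.
S -> KfK: K, K nullable, giving Kf | KfK | f | fK.
E -> KAK: K, K nullable, giving A | AK | KA | KAK.
Drop K -> ε.
K -> ffK: K nullable, giving ff | ffK.
Unchanged (no nullable symbols): S -> j; S -> jEE; A -> fE; A -> j; E -> fj; K -> f.

S -> f | j | Kf | fK | KfK | jEE; A -> j | fE; E -> A | AK | KA | fj | KAK; K -> f | ff | ffK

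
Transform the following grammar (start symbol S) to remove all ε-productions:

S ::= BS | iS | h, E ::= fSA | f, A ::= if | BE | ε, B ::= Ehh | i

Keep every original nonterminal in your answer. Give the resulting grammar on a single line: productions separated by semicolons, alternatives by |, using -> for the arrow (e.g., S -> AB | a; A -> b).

S -> h | BS | iS; A -> BE | if; B -> i | Ehh; E -> f | fS | fSA

Nullable set: {A}.
Drop A -> ε.
E -> fSA: A nullable, giving fS | fSA.
Unchanged (no nullable symbols): S -> BS; S -> h; S -> iS; A -> BE; A -> if; B -> Ehh; B -> i; E -> f.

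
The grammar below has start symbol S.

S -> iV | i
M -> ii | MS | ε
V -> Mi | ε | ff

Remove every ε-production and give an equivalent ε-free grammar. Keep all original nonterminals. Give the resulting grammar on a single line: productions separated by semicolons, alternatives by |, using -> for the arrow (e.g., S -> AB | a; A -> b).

Nullable set: {M, V}.
S -> iV: V nullable, giving i | iV.
Drop M -> ε.
M -> MS: M nullable, giving MS | S.
Drop V -> ε.
V -> Mi: M nullable, giving Mi | i.
Unchanged (no nullable symbols): S -> i; M -> ii; V -> ff.

S -> i | iV; M -> S | MS | ii; V -> i | Mi | ff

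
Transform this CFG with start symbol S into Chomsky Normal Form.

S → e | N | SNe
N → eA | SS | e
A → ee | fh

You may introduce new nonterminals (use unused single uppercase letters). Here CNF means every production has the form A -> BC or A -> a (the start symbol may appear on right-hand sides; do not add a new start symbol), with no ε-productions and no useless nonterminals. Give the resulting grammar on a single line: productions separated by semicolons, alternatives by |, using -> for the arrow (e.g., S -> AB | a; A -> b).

S -> e | BA | SE | SS; A -> BB | CD; B -> e; C -> f; D -> h; E -> NB; N -> e | BA | SS

No ε-productions.
After unit-elimination: S -> e | SS | eA | SNe; A -> ee | fh; N -> e | SS | eA.
TERM: introduce B -> e, C -> f, D -> h and substitute in every rule of length ≥2.
BIN: S -> SNB becomes S -> SE, E -> NB.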